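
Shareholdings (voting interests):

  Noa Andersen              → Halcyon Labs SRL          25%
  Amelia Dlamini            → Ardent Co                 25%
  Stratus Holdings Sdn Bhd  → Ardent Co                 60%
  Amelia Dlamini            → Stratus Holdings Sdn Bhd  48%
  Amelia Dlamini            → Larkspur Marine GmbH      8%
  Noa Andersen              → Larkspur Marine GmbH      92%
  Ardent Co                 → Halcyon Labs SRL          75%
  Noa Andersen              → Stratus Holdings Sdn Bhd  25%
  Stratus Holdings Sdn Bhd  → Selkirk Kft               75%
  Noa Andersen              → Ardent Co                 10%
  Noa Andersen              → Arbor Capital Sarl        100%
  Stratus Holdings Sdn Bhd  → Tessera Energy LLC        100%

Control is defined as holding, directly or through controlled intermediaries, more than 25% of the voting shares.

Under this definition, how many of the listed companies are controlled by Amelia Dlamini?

5

Amelia holds 48% of Stratus, so Amelia controls Stratus.
Amelia and Stratus together hold 25% + 60% = 85% of Ardent, so Amelia controls Ardent.
Stratus holds 75% of Selkirk, so Amelia controls Selkirk.
Ardent holds 75% of Halcyon, so Amelia controls Halcyon.
Stratus holds 100% of Tessera, so Amelia controls Tessera.
No other company's threshold is met.
Amelia controls 5 companies.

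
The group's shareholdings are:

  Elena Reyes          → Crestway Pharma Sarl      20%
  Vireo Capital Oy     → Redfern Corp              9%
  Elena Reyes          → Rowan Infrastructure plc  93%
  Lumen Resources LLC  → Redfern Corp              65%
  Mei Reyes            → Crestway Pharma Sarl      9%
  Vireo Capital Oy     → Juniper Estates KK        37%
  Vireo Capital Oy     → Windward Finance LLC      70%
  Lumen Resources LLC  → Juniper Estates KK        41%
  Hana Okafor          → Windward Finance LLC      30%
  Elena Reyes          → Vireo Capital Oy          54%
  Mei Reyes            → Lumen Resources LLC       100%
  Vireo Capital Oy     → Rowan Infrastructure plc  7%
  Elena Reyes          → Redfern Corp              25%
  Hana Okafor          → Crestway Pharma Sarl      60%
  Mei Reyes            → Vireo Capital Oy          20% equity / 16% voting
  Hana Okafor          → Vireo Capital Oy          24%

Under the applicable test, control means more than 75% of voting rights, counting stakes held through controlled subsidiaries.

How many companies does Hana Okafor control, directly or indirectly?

Hana's largest direct stake is 60% in Crestway, which does not meet the threshold.
Hana controls 0 companies.

0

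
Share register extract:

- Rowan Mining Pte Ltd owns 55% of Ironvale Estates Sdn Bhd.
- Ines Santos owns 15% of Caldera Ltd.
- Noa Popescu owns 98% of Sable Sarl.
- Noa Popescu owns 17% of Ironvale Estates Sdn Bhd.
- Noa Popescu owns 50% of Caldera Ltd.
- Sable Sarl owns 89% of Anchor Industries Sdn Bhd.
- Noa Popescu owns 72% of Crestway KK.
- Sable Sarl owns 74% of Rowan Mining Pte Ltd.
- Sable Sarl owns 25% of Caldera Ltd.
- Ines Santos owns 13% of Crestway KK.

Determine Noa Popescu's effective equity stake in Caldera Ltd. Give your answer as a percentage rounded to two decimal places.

Noa reaches Caldera along 2 paths.
Via Sable: 98% × 25% = 24.5%.
Direct stake: 50% = 50%.
Total: 24.5% + 50% = 74.5%.
Rounded: 74.50%.

74.50%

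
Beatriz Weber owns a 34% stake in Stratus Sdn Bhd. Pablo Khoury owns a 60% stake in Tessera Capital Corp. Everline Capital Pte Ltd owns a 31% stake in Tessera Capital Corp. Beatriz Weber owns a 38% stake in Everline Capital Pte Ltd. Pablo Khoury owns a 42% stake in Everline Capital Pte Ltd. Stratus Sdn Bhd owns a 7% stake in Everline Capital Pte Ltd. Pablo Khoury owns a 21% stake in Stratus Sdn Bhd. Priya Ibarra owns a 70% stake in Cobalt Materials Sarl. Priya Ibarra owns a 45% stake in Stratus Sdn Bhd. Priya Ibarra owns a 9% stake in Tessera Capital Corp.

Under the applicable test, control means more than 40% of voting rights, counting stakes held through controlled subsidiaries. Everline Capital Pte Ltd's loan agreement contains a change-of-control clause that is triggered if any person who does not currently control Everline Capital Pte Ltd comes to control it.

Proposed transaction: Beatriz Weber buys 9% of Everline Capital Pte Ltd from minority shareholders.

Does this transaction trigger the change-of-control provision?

Yes

The purchase changes only Beatriz's holdings, so Beatriz is the only person who could newly come to control Everline.
Beatriz's largest direct stake is 38% in Everline, which does not meet the threshold, so Beatriz controls no company.
In Everline, Beatriz's side holds only 38%, not > 40%.
So before the transaction, Beatriz does not control Everline.
After the purchase, Beatriz's direct stake in Everline rises to 38% + 9% = 47%.
Beatriz holds 47% of Everline, so Beatriz controls Everline.
Beatriz did not control Everline before and does after, so the clause is triggered.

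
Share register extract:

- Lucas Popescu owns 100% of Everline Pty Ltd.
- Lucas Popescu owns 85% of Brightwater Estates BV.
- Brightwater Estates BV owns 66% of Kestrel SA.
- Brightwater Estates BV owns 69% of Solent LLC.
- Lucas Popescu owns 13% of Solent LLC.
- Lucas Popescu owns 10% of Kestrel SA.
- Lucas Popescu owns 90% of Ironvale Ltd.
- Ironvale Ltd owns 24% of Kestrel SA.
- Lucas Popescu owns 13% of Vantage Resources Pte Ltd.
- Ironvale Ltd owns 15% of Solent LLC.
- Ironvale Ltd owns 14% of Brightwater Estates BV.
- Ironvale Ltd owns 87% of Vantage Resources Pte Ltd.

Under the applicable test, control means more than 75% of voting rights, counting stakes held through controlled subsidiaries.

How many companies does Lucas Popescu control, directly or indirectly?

6

Lucas holds 90% of Ironvale, so Lucas controls Ironvale.
Lucas holds 100% of Everline, so Lucas controls Everline.
Ironvale and Lucas together hold 87% + 13% = 100% of Vantage, so Lucas controls Vantage.
Lucas and Ironvale together hold 85% + 14% = 99% of Brightwater, so Lucas controls Brightwater.
Brightwater and Lucas and Ironvale together hold 69% + 13% + 15% = 97% of Solent, so Lucas controls Solent.
Lucas and Brightwater and Ironvale together hold 10% + 66% + 24% = 100% of Kestrel, so Lucas controls Kestrel.
Lucas controls 6 companies.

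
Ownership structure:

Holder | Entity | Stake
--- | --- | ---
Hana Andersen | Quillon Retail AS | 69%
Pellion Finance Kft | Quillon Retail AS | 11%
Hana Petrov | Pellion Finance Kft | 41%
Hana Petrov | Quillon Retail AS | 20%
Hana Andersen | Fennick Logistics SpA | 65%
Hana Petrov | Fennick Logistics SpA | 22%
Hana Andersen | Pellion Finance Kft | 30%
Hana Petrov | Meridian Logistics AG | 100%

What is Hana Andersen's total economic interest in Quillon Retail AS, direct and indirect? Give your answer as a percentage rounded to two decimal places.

Hana Andersen reaches Quillon along 2 paths.
Via Pellion: 30% × 11% = 3.3%.
Direct stake: 69% = 69%.
Total: 3.3% + 69% = 72.3%.
Rounded: 72.30%.

72.30%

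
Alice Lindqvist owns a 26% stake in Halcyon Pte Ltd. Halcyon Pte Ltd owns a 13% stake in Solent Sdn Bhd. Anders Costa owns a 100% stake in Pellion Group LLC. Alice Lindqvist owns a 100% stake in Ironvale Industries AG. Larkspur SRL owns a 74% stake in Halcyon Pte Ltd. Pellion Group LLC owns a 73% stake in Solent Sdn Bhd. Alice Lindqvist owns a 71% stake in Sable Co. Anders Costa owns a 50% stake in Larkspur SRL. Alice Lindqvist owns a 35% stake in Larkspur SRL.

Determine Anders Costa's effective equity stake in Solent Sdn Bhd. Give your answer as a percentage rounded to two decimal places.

Anders reaches Solent along 2 paths.
Via Larkspur → Halcyon: 50% × 74% × 13% = 4.81%.
Via Pellion: 100% × 73% = 73%.
Total: 4.81% + 73% = 77.81%.

77.81%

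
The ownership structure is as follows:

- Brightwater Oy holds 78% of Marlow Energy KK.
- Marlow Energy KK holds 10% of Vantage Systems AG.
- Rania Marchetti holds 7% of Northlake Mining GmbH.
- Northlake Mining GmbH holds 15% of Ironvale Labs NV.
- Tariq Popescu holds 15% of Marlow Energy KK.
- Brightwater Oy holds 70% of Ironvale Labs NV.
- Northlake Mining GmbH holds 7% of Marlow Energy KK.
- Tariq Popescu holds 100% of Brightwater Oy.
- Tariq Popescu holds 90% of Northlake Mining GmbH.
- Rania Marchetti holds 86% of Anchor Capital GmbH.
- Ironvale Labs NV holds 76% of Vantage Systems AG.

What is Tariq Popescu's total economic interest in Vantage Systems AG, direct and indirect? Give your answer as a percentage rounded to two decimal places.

Tariq reaches Vantage along 5 paths.
Via Brightwater → Ironvale: 100% × 70% × 76% = 53.2%.
Via Northlake → Ironvale: 90% × 15% × 76% = 10.26%.
Via Brightwater → Marlow: 100% × 78% × 10% = 7.8%.
Via Marlow: 15% × 10% = 1.5%.
Via Northlake → Marlow: 90% × 7% × 10% = 0.63%.
Total: 53.2% + 10.26% + 7.8% + 1.5% + 0.63% = 73.39%.

73.39%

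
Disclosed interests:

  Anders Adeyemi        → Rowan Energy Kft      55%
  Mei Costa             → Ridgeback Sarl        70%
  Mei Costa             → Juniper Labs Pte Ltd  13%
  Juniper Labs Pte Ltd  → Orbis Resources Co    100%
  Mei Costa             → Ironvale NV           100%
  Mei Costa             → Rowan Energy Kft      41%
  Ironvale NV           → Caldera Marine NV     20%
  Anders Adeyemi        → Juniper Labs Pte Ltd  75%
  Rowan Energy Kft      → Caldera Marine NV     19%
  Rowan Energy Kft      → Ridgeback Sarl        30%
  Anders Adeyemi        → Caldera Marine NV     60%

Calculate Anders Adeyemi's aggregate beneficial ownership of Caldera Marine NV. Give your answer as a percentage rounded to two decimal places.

Anders reaches Caldera along 2 paths.
Direct stake: 60% = 60%.
Via Rowan: 55% × 19% = 10.45%.
Total: 60% + 10.45% = 70.45%.

70.45%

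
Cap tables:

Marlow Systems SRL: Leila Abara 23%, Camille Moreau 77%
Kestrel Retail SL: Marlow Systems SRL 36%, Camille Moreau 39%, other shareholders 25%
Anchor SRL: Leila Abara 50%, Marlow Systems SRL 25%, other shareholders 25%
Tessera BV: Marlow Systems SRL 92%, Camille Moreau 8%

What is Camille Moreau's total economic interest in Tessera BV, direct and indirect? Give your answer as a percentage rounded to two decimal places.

78.84%

Camille reaches Tessera along 2 paths.
Via Marlow: 77% × 92% = 70.84%.
Direct stake: 8% = 8%.
Total: 70.84% + 8% = 78.84%.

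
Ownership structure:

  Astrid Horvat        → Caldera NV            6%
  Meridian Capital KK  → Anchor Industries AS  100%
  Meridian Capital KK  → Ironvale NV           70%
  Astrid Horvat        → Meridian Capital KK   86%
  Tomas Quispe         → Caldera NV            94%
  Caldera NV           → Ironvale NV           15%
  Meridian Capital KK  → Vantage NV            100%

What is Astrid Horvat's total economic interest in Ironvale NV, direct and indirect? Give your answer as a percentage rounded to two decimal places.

Astrid reaches Ironvale along 2 paths.
Via Caldera: 6% × 15% = 0.9%.
Via Meridian: 86% × 70% = 60.2%.
Total: 0.9% + 60.2% = 61.1%.
Rounded: 61.10%.

61.10%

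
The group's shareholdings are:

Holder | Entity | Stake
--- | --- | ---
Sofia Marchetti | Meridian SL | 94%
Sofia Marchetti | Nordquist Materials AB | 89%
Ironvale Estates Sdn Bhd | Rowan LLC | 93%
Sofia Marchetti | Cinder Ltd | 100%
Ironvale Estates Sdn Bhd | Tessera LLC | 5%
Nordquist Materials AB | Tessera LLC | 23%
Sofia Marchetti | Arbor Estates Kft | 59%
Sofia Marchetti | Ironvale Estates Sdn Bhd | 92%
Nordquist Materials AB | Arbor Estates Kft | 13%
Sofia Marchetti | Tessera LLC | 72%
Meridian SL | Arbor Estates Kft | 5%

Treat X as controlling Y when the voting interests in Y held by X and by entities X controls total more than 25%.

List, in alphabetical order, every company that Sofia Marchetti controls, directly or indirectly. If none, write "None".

Sofia holds 92% of Ironvale, so Sofia controls Ironvale.
Sofia holds 89% of Nordquist, so Sofia controls Nordquist.
Sofia holds 94% of Meridian, so Sofia controls Meridian.
Ironvale holds 93% of Rowan, so Sofia controls Rowan.
Sofia and Ironvale and Nordquist together hold 72% + 5% + 23% = 100% of Tessera, so Sofia controls Tessera.
Sofia holds 100% of Cinder, so Sofia controls Cinder.
Sofia and Nordquist and Meridian together hold 59% + 13% + 5% = 77% of Arbor, so Sofia controls Arbor.

Arbor Estates Kft, Cinder Ltd, Ironvale Estates Sdn Bhd, Meridian SL, Nordquist Materials AB, Rowan LLC, Tessera LLC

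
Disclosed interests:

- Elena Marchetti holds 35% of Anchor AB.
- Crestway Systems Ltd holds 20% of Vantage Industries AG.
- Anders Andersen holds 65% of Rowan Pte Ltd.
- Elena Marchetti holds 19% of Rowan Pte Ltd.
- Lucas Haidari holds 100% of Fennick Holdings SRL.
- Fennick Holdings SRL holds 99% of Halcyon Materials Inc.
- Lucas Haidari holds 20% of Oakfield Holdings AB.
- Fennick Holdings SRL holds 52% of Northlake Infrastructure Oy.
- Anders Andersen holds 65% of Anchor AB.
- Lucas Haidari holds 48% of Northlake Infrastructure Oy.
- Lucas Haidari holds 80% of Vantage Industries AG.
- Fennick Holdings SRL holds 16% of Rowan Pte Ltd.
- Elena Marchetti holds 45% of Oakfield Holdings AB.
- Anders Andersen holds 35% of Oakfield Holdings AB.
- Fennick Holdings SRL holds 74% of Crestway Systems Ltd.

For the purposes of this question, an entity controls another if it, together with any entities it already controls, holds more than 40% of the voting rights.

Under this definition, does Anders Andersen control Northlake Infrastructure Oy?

No

Anders holds 65% of Anchor, so Anders controls Anchor.
Anders holds 65% of Rowan, so Anders controls Rowan.
Neither Anders nor any entity Anders controls holds any voting interest in Northlake.
So Anders does not control Northlake.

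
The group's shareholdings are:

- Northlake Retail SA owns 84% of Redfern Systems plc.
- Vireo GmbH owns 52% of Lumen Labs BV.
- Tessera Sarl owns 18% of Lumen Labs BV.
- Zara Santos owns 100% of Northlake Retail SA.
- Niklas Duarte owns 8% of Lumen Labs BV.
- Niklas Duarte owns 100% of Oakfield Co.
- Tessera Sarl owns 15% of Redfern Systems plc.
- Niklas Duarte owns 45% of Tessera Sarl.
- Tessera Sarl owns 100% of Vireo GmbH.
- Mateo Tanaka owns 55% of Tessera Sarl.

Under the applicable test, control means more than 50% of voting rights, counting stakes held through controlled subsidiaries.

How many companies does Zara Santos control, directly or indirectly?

2

Zara holds 100% of Northlake, so Zara controls Northlake.
Northlake holds 84% of Redfern, so Zara controls Redfern.
No other company's threshold is met.
Zara controls 2 companies.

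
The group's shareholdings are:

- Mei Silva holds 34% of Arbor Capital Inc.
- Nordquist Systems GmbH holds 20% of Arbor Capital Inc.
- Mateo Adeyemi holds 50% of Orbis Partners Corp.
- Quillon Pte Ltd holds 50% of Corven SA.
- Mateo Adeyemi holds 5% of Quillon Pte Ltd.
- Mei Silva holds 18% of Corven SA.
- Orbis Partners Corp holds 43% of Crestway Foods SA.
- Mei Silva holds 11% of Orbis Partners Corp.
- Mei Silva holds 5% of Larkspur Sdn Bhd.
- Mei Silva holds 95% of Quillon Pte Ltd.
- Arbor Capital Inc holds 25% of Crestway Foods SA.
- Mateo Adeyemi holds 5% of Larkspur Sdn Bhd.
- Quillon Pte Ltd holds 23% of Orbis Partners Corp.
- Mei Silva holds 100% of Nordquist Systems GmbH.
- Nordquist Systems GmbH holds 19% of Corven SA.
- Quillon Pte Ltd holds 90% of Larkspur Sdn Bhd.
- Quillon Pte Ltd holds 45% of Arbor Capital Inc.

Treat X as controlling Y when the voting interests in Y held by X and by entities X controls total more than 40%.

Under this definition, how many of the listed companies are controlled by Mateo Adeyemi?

Mateo holds 50% of Orbis, so Mateo controls Orbis.
Orbis holds 43% of Crestway, so Mateo controls Crestway.
No other company's threshold is met.
Mateo controls 2 companies.

2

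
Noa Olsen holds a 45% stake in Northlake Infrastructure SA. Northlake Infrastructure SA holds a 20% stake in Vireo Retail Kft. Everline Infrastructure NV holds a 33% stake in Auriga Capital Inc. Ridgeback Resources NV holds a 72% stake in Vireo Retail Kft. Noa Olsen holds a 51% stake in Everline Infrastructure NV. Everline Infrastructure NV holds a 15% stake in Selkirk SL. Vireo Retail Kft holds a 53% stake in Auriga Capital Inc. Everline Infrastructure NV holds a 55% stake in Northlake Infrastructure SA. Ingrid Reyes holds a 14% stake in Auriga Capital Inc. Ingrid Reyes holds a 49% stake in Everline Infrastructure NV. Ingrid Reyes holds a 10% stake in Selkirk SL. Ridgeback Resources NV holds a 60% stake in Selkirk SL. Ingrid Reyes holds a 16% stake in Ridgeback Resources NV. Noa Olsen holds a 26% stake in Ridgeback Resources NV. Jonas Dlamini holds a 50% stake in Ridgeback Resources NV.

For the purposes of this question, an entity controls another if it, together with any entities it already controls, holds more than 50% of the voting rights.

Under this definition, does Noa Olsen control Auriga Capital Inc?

No

Noa holds 51% of Everline, so Noa controls Everline.
Noa and Everline together hold 45% + 55% = 100% of Northlake, so Noa controls Northlake.
In Auriga, Noa's side holds only 33%, not > 50%.
So Noa does not control Auriga.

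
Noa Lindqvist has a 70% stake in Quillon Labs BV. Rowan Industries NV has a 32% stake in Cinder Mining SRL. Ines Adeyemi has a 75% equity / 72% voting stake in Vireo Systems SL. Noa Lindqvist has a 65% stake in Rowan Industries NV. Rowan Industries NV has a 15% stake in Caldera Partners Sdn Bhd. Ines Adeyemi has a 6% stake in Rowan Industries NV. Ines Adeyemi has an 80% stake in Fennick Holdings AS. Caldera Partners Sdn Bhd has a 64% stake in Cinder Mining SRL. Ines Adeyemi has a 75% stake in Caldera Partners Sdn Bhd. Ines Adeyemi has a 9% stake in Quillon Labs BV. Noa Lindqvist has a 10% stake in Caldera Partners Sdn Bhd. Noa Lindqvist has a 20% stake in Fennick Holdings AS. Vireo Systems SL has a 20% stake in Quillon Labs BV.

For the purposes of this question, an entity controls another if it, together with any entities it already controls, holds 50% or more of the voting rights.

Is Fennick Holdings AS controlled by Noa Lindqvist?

Noa holds 65% of Rowan, so Noa controls Rowan.
Noa holds 70% of Quillon, so Noa controls Quillon.
In Fennick, Noa's side holds only 20%, not ≥ 50%.
So Noa does not control Fennick.

No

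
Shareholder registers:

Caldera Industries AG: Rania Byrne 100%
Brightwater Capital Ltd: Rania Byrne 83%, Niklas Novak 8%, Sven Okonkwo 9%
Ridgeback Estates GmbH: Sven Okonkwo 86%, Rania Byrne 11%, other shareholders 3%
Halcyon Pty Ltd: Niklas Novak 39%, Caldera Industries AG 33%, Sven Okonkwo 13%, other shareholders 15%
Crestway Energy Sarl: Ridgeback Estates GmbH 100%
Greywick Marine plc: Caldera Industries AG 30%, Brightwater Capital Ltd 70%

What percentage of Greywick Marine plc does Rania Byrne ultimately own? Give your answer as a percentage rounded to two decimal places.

88.10%

Rania reaches Greywick along 2 paths.
Via Caldera: 100% × 30% = 30%.
Via Brightwater: 83% × 70% = 58.1%.
Total: 30% + 58.1% = 88.1%.
Rounded: 88.10%.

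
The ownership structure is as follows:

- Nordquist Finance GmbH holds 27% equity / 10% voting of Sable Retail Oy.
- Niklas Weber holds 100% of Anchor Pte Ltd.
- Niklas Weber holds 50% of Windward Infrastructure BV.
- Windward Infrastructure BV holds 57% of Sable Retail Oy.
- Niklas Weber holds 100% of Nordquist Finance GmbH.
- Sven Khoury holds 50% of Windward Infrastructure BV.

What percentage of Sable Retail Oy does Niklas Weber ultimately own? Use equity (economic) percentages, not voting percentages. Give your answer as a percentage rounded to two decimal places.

Niklas reaches Sable along 2 paths.
Via Nordquist: 100% × 27% = 27%.
Via Windward: 50% × 57% = 28.5%.
Total: 27% + 28.5% = 55.5%.
Rounded: 55.50%.

55.50%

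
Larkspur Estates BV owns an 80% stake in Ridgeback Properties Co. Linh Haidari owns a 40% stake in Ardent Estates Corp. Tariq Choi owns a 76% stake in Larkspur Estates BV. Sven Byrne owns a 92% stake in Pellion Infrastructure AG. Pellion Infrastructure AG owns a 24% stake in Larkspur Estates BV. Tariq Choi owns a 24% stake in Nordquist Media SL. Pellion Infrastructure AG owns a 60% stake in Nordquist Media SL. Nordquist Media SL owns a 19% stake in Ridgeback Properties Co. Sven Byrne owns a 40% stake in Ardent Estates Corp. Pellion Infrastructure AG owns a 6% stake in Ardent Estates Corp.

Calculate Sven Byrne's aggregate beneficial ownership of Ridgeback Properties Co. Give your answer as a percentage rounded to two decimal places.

28.15%

Sven reaches Ridgeback along 2 paths.
Via Pellion → Larkspur: 92% × 24% × 80% = 17.664%.
Via Pellion → Nordquist: 92% × 60% × 19% = 10.488%.
Total: 17.664% + 10.488% = 28.152%.
Rounded: 28.15%.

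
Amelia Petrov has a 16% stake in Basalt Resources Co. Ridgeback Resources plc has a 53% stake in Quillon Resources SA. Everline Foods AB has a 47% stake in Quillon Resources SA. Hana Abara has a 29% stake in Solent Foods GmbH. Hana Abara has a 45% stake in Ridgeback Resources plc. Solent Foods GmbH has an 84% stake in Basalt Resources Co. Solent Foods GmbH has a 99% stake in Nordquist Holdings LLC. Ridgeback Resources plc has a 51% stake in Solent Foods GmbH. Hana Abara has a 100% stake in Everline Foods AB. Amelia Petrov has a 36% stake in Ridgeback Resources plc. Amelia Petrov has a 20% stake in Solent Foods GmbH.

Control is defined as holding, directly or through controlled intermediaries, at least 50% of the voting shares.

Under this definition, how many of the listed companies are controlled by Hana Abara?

Hana holds 100% of Everline, so Hana controls Everline.
No other company's threshold is met.
Hana controls 1 company.

1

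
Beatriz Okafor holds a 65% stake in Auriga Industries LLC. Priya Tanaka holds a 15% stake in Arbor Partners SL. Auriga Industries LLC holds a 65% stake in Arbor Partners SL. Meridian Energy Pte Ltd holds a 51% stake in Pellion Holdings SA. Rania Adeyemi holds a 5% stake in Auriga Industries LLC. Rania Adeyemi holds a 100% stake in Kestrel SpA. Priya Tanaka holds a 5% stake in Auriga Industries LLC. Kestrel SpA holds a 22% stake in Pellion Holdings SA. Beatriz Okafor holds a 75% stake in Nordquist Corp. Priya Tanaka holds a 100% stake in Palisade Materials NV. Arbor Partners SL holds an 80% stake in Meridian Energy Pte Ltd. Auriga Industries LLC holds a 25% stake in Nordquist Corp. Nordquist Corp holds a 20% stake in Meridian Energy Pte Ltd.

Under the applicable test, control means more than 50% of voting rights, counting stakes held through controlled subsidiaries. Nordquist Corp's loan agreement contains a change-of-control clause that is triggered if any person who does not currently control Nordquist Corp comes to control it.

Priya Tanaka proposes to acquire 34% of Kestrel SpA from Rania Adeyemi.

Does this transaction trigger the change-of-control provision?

No

The purchase adds only to Priya's holdings (Rania's stake shrinks), so Priya is the only person who could newly come to control Nordquist.
Priya holds 100% of Palisade, so Priya controls Palisade.
Neither Priya nor any entity Priya controls holds any voting interest in Nordquist.
So before the transaction, Priya does not control Nordquist.
After the purchase, Priya holds 34% of Kestrel directly, and Rania's stake falls to 66%.
Priya's side now holds 34% of Kestrel, not > 50%, so Priya still does not control Kestrel.
After the transaction, neither Priya nor any entity Priya controls holds a voting interest in Nordquist, so Priya still does not control it.
No new person acquires control, so the clause is not triggered.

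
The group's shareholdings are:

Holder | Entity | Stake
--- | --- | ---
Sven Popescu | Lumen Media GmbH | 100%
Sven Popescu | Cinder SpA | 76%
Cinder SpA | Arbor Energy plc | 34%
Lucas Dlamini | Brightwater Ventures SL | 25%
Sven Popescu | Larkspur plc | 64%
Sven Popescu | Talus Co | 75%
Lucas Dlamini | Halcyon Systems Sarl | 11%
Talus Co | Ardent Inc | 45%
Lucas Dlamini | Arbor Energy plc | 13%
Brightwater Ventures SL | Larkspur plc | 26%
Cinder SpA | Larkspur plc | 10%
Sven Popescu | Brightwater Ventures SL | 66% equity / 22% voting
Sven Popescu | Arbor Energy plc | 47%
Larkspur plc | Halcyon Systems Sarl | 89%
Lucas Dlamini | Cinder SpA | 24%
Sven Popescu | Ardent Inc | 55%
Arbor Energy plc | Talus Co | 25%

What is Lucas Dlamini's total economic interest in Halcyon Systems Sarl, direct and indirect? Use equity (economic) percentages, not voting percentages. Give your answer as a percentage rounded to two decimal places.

18.92%

Lucas reaches Halcyon along 3 paths.
Direct stake: 11% = 11%.
Via Brightwater → Larkspur: 25% × 26% × 89% = 5.785%.
Via Cinder → Larkspur: 24% × 10% × 89% = 2.136%.
Total: 11% + 5.785% + 2.136% = 18.921%.
Rounded: 18.92%.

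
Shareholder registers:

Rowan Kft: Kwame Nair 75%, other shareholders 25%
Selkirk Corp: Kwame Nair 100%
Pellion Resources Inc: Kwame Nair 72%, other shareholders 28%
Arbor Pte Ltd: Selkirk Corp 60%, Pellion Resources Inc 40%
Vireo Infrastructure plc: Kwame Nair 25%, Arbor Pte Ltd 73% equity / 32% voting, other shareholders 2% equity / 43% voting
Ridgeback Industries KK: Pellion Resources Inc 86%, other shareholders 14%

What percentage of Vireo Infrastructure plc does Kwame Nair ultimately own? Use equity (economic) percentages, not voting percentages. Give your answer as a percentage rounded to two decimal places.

89.82%

Kwame reaches Vireo along 3 paths.
Direct stake: 25% = 25%.
Via Selkirk → Arbor: 100% × 60% × 73% = 43.8%.
Via Pellion → Arbor: 72% × 40% × 73% = 21.024%.
Total: 25% + 43.8% + 21.024% = 89.824%.
Rounded: 89.82%.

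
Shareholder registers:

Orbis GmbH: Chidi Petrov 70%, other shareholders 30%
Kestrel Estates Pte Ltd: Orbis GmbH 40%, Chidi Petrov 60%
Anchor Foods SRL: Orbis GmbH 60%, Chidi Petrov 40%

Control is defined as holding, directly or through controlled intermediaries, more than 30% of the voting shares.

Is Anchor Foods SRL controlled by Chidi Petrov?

Chidi holds 70% of Orbis, so Chidi controls Orbis.
Orbis and Chidi together hold 60% + 40% = 100% of Anchor, so Chidi controls Anchor.

Yes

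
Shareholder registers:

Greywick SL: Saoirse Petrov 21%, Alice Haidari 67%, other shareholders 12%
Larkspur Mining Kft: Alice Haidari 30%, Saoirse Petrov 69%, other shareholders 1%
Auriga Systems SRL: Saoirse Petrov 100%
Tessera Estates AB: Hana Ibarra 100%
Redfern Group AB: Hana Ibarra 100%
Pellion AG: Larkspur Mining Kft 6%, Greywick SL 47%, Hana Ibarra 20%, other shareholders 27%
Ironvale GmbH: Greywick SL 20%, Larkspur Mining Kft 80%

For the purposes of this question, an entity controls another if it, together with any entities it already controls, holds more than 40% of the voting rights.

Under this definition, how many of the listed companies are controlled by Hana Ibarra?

2

Hana holds 100% of Tessera, so Hana controls Tessera.
Hana holds 100% of Redfern, so Hana controls Redfern.
No other company's threshold is met.
Hana controls 2 companies.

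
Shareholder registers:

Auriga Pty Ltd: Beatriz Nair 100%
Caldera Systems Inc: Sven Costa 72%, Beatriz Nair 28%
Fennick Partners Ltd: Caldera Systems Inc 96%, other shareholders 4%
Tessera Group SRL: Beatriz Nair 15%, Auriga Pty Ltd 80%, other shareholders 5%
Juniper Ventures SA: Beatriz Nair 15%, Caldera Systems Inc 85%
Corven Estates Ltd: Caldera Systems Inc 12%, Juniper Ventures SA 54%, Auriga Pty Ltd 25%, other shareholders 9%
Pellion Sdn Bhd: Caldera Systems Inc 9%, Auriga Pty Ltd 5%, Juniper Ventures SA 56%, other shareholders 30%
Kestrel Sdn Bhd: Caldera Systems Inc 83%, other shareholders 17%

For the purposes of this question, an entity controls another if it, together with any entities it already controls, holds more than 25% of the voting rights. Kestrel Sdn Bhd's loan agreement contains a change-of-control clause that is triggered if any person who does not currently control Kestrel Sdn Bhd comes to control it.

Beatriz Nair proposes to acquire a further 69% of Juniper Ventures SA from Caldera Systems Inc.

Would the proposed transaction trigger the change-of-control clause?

No

The purchase adds only to Beatriz's holdings (Caldera's stake shrinks), so Beatriz is the only person who could newly come to control Kestrel.
Beatriz holds 28% of Caldera, so Beatriz controls Caldera.
Caldera holds 83% of Kestrel, so Beatriz controls Kestrel.
So Beatriz already controls Kestrel before the transaction.
After the purchase, Beatriz's direct stake in Juniper rises to 15% + 69% = 84%, and Caldera's stake falls to 16%.
Beatriz controlled Kestrel already, so this is not a new person acquiring control; every other person's position is unchanged or reduced.
No new person acquires control, so the clause is not triggered.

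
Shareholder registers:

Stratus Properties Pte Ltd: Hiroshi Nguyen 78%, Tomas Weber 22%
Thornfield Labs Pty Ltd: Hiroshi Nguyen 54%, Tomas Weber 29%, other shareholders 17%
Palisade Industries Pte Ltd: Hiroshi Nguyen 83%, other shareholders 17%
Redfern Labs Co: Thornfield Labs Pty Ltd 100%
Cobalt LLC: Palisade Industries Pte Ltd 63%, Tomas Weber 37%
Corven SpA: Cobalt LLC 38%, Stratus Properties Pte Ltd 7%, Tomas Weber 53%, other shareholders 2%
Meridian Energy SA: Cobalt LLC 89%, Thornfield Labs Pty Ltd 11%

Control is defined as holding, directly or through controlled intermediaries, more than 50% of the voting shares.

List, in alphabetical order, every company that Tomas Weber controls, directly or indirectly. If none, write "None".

Tomas holds 53% of Corven, so Tomas controls Corven.
No other company's threshold is met.

Corven SpA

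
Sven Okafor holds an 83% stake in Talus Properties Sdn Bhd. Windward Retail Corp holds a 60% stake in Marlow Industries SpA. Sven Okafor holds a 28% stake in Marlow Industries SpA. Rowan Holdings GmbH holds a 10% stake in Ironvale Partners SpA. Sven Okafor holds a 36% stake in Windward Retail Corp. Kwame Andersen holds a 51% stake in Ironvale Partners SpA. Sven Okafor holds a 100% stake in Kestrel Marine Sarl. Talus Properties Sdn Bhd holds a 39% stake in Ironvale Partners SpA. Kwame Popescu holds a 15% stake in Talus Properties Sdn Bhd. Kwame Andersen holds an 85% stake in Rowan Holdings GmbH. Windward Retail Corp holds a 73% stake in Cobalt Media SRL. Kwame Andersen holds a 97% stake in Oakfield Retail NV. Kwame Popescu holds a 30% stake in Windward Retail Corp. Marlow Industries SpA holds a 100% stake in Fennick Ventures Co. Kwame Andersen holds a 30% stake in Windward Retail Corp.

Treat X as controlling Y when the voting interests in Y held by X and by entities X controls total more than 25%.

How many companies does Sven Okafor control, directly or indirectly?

Sven holds 83% of Talus, so Sven controls Talus.
Sven holds 36% of Windward, so Sven controls Windward.
Sven holds 100% of Kestrel, so Sven controls Kestrel.
Windward and Sven together hold 60% + 28% = 88% of Marlow, so Sven controls Marlow.
Windward holds 73% of Cobalt, so Sven controls Cobalt.
Talus holds 39% of Ironvale, so Sven controls Ironvale.
Marlow holds 100% of Fennick, so Sven controls Fennick.
No other company's threshold is met.
Sven controls 7 companies.

7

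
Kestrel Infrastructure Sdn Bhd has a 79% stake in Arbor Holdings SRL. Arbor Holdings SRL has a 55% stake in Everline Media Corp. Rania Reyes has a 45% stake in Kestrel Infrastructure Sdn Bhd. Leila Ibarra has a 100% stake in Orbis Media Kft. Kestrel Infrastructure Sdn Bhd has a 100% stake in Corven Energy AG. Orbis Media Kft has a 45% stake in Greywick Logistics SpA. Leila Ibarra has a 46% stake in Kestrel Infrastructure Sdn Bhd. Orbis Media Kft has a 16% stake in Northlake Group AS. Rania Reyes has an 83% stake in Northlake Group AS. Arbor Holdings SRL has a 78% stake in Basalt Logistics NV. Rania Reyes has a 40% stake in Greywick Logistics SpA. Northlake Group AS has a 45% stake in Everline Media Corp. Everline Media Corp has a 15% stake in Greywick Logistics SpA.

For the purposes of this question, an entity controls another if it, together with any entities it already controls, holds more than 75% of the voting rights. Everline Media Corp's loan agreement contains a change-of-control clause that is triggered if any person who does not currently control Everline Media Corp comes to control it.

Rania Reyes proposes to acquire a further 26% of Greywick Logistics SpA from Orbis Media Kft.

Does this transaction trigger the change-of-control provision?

The purchase adds only to Rania's holdings (Orbis's stake shrinks), so Rania is the only person who could newly come to control Everline.
Rania holds 83% of Northlake, so Rania controls Northlake.
In Everline, Rania's side holds only 45%, not > 75%.
So before the transaction, Rania does not control Everline.
After the purchase, Rania's direct stake in Greywick rises to 40% + 26% = 66%, and Orbis's stake falls to 19%.
Rania's side now holds 66% of Greywick, not > 75%, so Rania still does not control Greywick.
After the transaction, Rania's side holds 45% of Everline, not > 75%, so Rania still does not control Everline.
No new person acquires control, so the clause is not triggered.

No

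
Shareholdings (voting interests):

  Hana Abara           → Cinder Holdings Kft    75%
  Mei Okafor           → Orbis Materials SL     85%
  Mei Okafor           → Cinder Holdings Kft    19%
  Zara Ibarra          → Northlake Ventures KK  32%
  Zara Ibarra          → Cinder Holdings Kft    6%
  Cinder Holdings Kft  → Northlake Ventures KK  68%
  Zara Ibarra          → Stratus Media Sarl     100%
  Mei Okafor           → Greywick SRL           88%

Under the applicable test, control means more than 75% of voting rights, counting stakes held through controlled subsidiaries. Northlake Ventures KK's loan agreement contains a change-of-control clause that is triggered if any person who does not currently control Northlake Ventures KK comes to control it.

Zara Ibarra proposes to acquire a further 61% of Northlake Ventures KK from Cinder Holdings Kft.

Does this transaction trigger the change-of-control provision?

Yes

The purchase adds only to Zara's holdings (Cinder's stake shrinks), so Zara is the only person who could newly come to control Northlake.
Zara holds 100% of Stratus, so Zara controls Stratus.
In Northlake, Zara's side holds only 32%, not > 75%.
So before the transaction, Zara does not control Northlake.
After the purchase, Zara's direct stake in Northlake rises to 32% + 61% = 93%, and Cinder's stake falls to 7%.
Zara holds 93% of Northlake, so Zara controls Northlake.
Zara did not control Northlake before and does after, so the clause is triggered.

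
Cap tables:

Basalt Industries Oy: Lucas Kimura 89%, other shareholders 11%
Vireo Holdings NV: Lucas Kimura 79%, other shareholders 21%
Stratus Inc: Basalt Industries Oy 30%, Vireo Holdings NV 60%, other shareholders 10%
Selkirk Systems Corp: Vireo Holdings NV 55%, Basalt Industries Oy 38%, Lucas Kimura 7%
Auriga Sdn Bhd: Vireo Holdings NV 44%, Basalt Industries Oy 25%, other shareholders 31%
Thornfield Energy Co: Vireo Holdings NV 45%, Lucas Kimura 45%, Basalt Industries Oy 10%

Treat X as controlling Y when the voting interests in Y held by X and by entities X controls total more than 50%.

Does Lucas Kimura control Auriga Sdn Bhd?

Lucas holds 89% of Basalt, so Lucas controls Basalt.
Lucas holds 79% of Vireo, so Lucas controls Vireo.
Vireo and Basalt together hold 44% + 25% = 69% of Auriga, so Lucas controls Auriga.

Yes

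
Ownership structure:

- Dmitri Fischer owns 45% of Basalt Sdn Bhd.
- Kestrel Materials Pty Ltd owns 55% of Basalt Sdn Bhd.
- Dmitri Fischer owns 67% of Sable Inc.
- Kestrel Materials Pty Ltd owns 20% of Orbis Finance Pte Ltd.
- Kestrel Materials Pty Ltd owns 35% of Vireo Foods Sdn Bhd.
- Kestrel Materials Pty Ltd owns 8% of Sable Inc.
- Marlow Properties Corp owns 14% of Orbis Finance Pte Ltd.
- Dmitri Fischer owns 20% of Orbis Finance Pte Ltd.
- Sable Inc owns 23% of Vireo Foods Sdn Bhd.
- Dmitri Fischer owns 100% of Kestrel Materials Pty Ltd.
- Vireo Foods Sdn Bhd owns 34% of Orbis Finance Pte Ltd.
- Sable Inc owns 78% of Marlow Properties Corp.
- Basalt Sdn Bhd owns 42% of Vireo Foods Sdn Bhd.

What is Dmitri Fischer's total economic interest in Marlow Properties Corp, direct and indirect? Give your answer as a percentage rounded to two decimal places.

Dmitri reaches Marlow along 2 paths.
Via Kestrel → Sable: 100% × 8% × 78% = 6.24%.
Via Sable: 67% × 78% = 52.26%.
Total: 6.24% + 52.26% = 58.5%.
Rounded: 58.50%.

58.50%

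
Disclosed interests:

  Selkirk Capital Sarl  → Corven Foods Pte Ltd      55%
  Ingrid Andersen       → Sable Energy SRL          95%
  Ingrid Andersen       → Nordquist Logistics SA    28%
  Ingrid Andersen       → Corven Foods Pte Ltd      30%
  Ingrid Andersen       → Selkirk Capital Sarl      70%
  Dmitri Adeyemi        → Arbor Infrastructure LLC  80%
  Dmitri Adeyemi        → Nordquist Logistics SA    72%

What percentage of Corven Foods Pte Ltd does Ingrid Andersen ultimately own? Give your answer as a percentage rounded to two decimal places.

68.50%

Ingrid reaches Corven along 2 paths.
Direct stake: 30% = 30%.
Via Selkirk: 70% × 55% = 38.5%.
Total: 30% + 38.5% = 68.5%.
Rounded: 68.50%.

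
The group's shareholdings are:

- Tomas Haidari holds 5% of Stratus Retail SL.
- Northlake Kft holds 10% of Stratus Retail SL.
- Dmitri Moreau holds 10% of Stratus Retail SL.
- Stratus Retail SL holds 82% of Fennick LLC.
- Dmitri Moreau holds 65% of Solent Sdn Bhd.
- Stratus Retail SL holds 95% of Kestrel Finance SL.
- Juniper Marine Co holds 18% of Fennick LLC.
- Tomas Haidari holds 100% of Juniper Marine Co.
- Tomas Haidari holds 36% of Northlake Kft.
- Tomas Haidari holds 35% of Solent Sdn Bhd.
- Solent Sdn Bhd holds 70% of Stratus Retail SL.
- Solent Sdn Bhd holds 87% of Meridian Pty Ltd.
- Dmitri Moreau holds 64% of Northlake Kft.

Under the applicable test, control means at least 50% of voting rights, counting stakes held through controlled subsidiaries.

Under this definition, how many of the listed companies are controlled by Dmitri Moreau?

Dmitri holds 65% of Solent, so Dmitri controls Solent.
Dmitri holds 64% of Northlake, so Dmitri controls Northlake.
Northlake and Dmitri and Solent together hold 10% + 10% + 70% = 90% of Stratus, so Dmitri controls Stratus.
Stratus holds 95% of Kestrel, so Dmitri controls Kestrel.
Solent holds 87% of Meridian, so Dmitri controls Meridian.
Stratus holds 82% of Fennick, so Dmitri controls Fennick.
No other company's threshold is met.
Dmitri controls 6 companies.

6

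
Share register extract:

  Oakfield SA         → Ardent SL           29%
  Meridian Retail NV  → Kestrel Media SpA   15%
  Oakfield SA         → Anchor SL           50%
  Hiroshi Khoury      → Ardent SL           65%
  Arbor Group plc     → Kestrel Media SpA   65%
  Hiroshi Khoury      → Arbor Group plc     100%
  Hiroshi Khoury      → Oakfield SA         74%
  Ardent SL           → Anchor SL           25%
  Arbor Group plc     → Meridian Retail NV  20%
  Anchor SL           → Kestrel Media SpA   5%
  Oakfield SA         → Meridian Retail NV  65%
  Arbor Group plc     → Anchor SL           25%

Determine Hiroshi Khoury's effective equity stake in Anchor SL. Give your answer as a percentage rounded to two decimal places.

Hiroshi reaches Anchor along 4 paths.
Via Oakfield → Ardent: 74% × 29% × 25% = 5.365%.
Via Ardent: 65% × 25% = 16.25%.
Via Arbor: 100% × 25% = 25%.
Via Oakfield: 74% × 50% = 37%.
Total: 5.365% + 16.25% + 25% + 37% = 83.615%.
Rounded: 83.62%.

83.62%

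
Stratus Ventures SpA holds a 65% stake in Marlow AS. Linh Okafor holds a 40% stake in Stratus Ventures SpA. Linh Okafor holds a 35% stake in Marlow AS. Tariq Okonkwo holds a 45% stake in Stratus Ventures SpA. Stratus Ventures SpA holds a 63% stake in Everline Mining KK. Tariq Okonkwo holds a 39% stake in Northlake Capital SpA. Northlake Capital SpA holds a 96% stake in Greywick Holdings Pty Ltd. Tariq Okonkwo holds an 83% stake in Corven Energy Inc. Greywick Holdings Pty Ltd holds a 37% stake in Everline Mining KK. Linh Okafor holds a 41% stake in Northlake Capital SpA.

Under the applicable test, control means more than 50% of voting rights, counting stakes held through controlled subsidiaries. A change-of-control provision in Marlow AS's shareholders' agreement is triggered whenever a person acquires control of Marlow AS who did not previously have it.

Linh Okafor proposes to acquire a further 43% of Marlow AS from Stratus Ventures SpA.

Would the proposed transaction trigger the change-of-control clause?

The purchase adds only to Linh's holdings (Stratus's stake shrinks), so Linh is the only person who could newly come to control Marlow.
Linh's largest direct stake is 41% in Northlake, which does not meet the threshold, so Linh controls no company.
In Marlow, Linh's side holds only 35%, not > 50%.
So before the transaction, Linh does not control Marlow.
After the purchase, Linh's direct stake in Marlow rises to 35% + 43% = 78%, and Stratus's stake falls to 22%.
Linh holds 78% of Marlow, so Linh controls Marlow.
Linh did not control Marlow before and does after, so the clause is triggered.

Yes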